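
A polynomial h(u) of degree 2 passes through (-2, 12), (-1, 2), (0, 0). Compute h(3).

Using the Lagrange interpolation formula with nodes -2, -1, 0:
  L_0(u) = (u + 1)u / 2
  L_1(u) = (u + 2)u / -1
  L_2(u) = (u + 2)(u + 1) / 2
Then h(u) = 12·L_0(u) + 2·L_1(u) + 0·L_2(u).
Expanding and collecting terms gives h(u) = 4u^2 + 2u.
Evaluating at u = 3: h(3) = 42.

42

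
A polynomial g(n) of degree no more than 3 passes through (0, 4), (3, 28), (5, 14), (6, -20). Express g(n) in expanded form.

Write g(n) = an^3 + bn^2 + cn + d. Substituting each data point gives a linear system:
  d = 4
  27a + 9b + 3c + d = 28
  125a + 25b + 5c + d = 14
  216a + 36b + 6c + d = -20
Solving the system yields a = -1, b = 5, c = 2, d = 4.
So g(n) = -n³ + 5n² + 2n + 4.
Check: g(5) = 14. ✓

g(n) = -n^3 + 5n^2 + 2n + 4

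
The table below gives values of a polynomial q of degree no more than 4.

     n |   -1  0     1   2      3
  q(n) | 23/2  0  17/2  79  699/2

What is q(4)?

1054

Forward differences of the values at n = -1, 0, 1, 2, 3:
  q  : 23/2  0  17/2  79  699/2
  Δ  : -23/2  17/2  141/2  541/2
  Δ^2: 20  62  200
  Δ^3: 42  138
  Δ^4: 96
The fourth differences are constant, confirming degree 4.
Interpolating (Newton forward form) and evaluating at n = 4 gives q(4) = 1054.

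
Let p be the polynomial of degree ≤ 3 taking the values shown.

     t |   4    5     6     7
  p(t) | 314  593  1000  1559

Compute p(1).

Write p(t) = at^3 + bt^2 + ct + d. Substituting each data point gives a linear system:
  64a + 16b + 4c + d = 314
  125a + 25b + 5c + d = 593
  216a + 36b + 6c + d = 1000
  343a + 49b + 7c + d = 1559
Solving the system yields a = 4, b = 4, c = -1, d = -2.
So p(t) = 4t^3 + 4t^2 - t - 2.
Then p(1) = 5.

5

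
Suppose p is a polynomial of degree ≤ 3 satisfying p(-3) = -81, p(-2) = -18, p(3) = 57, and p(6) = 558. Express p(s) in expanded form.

Using the Lagrange interpolation formula with nodes -3, -2, 3, 6:
  L_0(s) = (s + 2)(s - 3)(s - 6) / -54
  L_1(s) = (s + 3)(s - 3)(s - 6) / 40
  L_2(s) = (s + 3)(s + 2)(s - 6) / -90
  L_3(s) = (s + 3)(s + 2)(s - 3) / 216
Then p(s) = -81·L_0(s) - 18·L_1(s) + 57·L_2(s) + 558·L_3(s).
Expanding and collecting terms gives p(s) = 3s^3 - 2s^2 - 4s + 6.
Check: p(-2) = -18. ✓

p(s) = 3s^3 - 2s^2 - 4s + 6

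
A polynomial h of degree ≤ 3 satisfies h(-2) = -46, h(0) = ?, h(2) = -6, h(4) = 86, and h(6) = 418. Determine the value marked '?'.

On equispaced nodes a degree-3 polynomial has vanishing fourth forward difference, so
  h(-2) - 4·h(0) + 6·h(2) - 4·h(4) + h(6) = 0.
Substituting the known values and solving for h(0):
  -4·h(0) = 8
  h(0) = -2.

-2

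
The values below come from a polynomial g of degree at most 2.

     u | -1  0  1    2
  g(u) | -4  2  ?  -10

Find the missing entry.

On equispaced nodes a degree-2 polynomial has vanishing third forward difference, so
  - g(-1) + 3·g(0) - 3·g(1) + g(2) = 0.
Substituting the known values and solving for g(1):
  -3·g(1) = 0
  g(1) = 0.

0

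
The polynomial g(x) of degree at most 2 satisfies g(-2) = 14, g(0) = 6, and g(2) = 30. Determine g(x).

g(x) = 4x^2 + 4x + 6

Write g(x) = ax^2 + bx + c. Substituting each data point gives a linear system:
  4a - 2b + c = 14
  c = 6
  4a + 2b + c = 30
Solving the system yields a = 4, b = 4, c = 6.
So g(x) = 4x² + 4x + 6.
Check: g(2) = 30. ✓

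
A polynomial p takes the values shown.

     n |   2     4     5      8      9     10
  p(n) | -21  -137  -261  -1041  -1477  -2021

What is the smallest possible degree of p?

Divided differences on the nodes 2, 4, 5, 8, 9, 10:
  order 0: -21  -137  -261  -1041  -1477  -2021
  order 1: -58  -124  -260  -436  -544
  order 2: -22  -34  -44  -54
  order 3: -2  -2  -2
  order 4: 0  0
  order 5: 0
The order-3 divided differences are all -2 (nonzero) and every higher order vanishes, so the data lies on a polynomial of degree exactly 3.

3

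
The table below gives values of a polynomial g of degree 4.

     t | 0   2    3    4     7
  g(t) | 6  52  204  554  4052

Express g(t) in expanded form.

g(t) = t^4 + 5t^3 - t^2 - 3t + 6

Using the Lagrange interpolation formula with nodes 0, 2, 3, 4, 7:
  L_0(t) = (t - 2)(t - 3)(t - 4)(t - 7) / 168
  L_1(t) = t(t - 3)(t - 4)(t - 7) / -20
  L_2(t) = t(t - 2)(t - 4)(t - 7) / 12
  L_3(t) = t(t - 2)(t - 3)(t - 7) / -24
  L_4(t) = t(t - 2)(t - 3)(t - 4) / 420
Then g(t) = 6·L_0(t) + 52·L_1(t) + 204·L_2(t) + 554·L_3(t) + 4052·L_4(t).
Expanding and collecting terms gives g(t) = t^4 + 5t^3 - t^2 - 3t + 6.
Check: g(3) = 204. ✓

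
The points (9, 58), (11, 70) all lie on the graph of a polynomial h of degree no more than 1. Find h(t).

h(t) = 6t + 4

Using the Lagrange interpolation formula with nodes 9, 11:
  L_0(t) = (t - 11) / -2
  L_1(t) = (t - 9) / 2
Then h(t) = 58·L_0(t) + 70·L_1(t).
Expanding and collecting terms gives h(t) = 6t + 4.
Check: h(11) = 70. ✓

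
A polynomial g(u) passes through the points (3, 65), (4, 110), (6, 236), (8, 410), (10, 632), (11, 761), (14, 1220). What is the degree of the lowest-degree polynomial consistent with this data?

2

Divided differences on the nodes 3, 4, 6, 8, 10, 11, 14:
  order 0: 65  110  236  410  632  761  1220
  order 1: 45  63  87  111  129  153
  order 2: 6  6  6  6  6
  order 3: 0  0  0  0
  order 4: 0  0  0
  order 5: 0  0
  order 6: 0
The order-2 divided differences are all 6 (nonzero) and every higher order vanishes, so the data lies on a polynomial of degree exactly 2.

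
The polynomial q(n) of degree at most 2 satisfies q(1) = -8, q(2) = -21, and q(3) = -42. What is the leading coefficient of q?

-4

Write q(n) = an^2 + bn + c. Substituting each data point gives a linear system:
  a + b + c = -8
  4a + 2b + c = -21
  9a + 3b + c = -42
Solving the system yields a = -4, b = -1, c = -3.
So q(n) = -4n^2 - n - 3.
The leading coefficient is -4.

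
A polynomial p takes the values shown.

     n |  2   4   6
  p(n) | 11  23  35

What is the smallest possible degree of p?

Forward differences of the values at n = 2, 4, 6:
  p  : 11  23  35
  Δ  : 12  12
  Δ^2: 0
The first differences are constant (12) and nonzero, while all higher differences vanish, so the minimal degree is 1.

1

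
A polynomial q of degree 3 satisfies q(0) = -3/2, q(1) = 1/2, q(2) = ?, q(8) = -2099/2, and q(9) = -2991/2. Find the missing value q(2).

The 4 known points determine the degree-3 polynomial uniquely.
Write q(x) = ax^3 + bx^2 + cx + d. Substituting each data point gives a linear system:
  d = -3/2
  a + b + c + d = 1/2
  512a + 64b + 8c + d = -2099/2
  729a + 81b + 9c + d = -2991/2
Solving the system yields a = -2, b = -1, c = 5, d = -3/2.
So q(x) = -2x^3 - x^2 + 5x - 3/2.
Then q(2) = -23/2.

-23/2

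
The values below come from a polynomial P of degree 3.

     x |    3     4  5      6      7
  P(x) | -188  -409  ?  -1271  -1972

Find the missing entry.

-760

On equispaced nodes a degree-3 polynomial has vanishing fourth forward difference, so
  P(3) - 4·P(4) + 6·P(5) - 4·P(6) + P(7) = 0.
Substituting the known values and solving for P(5):
  6·P(5) = -4560
  P(5) = -760.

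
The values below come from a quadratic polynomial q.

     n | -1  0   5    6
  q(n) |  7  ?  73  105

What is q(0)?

3

The 3 known points determine the degree-2 polynomial uniquely.
Write q(n) = an^2 + bn + c. Substituting each data point gives a linear system:
  a - b + c = 7
  25a + 5b + c = 73
  36a + 6b + c = 105
Solving the system yields a = 3, b = -1, c = 3.
So q(n) = 3n^2 - n + 3.
Then q(0) = 3.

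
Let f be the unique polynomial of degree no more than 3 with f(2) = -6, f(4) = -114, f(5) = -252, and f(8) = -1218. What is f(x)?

f(x) = -3x^3 + 5x^2 - 2

Write f(x) = ax^3 + bx^2 + cx + d. Substituting each data point gives a linear system:
  8a + 4b + 2c + d = -6
  64a + 16b + 4c + d = -114
  125a + 25b + 5c + d = -252
  512a + 64b + 8c + d = -1218
Solving the system yields a = -3, b = 5, c = 0, d = -2.
So f(x) = -3x^3 + 5x^2 - 2.
Check: f(2) = -6. ✓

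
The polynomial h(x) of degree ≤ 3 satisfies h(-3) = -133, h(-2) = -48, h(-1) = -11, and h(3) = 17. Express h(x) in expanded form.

h(x) = 3x^3 - 6x^2 - 2x - 4

Write h(x) = ax^3 + bx^2 + cx + d. Substituting each data point gives a linear system:
  -27a + 9b - 3c + d = -133
  -8a + 4b - 2c + d = -48
  -a + b - c + d = -11
  27a + 9b + 3c + d = 17
Solving the system yields a = 3, b = -6, c = -2, d = -4.
So h(x) = 3x^3 - 6x^2 - 2x - 4.
Check: h(3) = 17. ✓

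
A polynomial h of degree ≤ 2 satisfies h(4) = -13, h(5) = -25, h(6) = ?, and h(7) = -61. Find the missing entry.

The 3 known points determine the degree-2 polynomial uniquely.
Write h(t) = at^2 + bt + c. Substituting each data point gives a linear system:
  16a + 4b + c = -13
  25a + 5b + c = -25
  49a + 7b + c = -61
Solving the system yields a = -2, b = 6, c = -5.
So h(t) = -2t^2 + 6t - 5.
Then h(6) = -41.

-41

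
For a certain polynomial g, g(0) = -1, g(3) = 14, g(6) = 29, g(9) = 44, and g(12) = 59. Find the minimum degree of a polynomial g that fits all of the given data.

Forward differences of the values at u = 0, 3, 6, 9, 12:
  g  : -1  14  29  44  59
  Δ  : 15  15  15  15
  Δ^2: 0  0  0
  Δ^3: 0  0
  Δ^4: 0
The first differences are constant (15) and nonzero, while all higher differences vanish, so the minimal degree is 1.

1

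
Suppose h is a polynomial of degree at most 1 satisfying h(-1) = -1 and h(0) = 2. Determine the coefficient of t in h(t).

3

Write h(t) = at + b. Substituting each data point gives a linear system:
  -a + b = -1
  b = 2
Solving the system yields a = 3, b = 2.
So h(t) = 3t + 2.
The leading coefficient is 3.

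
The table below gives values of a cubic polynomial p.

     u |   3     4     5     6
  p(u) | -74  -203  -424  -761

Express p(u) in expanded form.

Write p(u) = au^3 + bu^2 + cu + d. Substituting each data point gives a linear system:
  27a + 9b + 3c + d = -74
  64a + 16b + 4c + d = -203
  125a + 25b + 5c + d = -424
  216a + 36b + 6c + d = -761
Solving the system yields a = -4, b = 2, c = 5, d = 1.
So p(u) = -4u³ + 2u² + 5u + 1.
Check: p(5) = -424. ✓

p(u) = -4u^3 + 2u^2 + 5u + 1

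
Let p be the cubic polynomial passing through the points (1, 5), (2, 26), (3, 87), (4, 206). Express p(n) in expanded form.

Write p(n) = an^3 + bn^2 + cn + d. Substituting each data point gives a linear system:
  a + b + c + d = 5
  8a + 4b + 2c + d = 26
  27a + 9b + 3c + d = 87
  64a + 16b + 4c + d = 206
Solving the system yields a = 3, b = 2, c = -6, d = 6.
So p(n) = 3n^3 + 2n^2 - 6n + 6.
Check: p(1) = 5. ✓

p(n) = 3n^3 + 2n^2 - 6n + 6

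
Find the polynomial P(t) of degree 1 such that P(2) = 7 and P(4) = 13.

Write P(t) = at + b. Substituting each data point gives a linear system:
  2a + b = 7
  4a + b = 13
Solving the system yields a = 3, b = 1.
So P(t) = 3t + 1.
Check: P(2) = 7. ✓

P(t) = 3t + 1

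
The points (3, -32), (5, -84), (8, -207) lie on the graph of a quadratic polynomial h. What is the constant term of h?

Write h(n) = an^2 + bn + c. Substituting each data point gives a linear system:
  9a + 3b + c = -32
  25a + 5b + c = -84
  64a + 8b + c = -207
Solving the system yields a = -3, b = -2, c = 1.
So h(n) = -3n^2 - 2n + 1.
The constant term is 1.

1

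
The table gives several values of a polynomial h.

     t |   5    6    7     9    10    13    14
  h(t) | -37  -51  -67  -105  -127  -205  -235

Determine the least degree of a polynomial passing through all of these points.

Divided differences on the nodes 5, 6, 7, 9, 10, 13, 14:
  order 0: -37  -51  -67  -105  -127  -205  -235
  order 1: -14  -16  -19  -22  -26  -30
  order 2: -1  -1  -1  -1  -1
  order 3: 0  0  0  0
  order 4: 0  0  0
  order 5: 0  0
  order 6: 0
The order-2 divided differences are all -1 (nonzero) and every higher order vanishes, so the data lies on a polynomial of degree exactly 2.

2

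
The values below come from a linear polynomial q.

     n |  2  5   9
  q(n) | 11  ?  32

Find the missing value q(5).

The 2 known points determine the degree-1 polynomial uniquely.
Write q(n) = an + b. Substituting each data point gives a linear system:
  2a + b = 11
  9a + b = 32
Solving the system yields a = 3, b = 5.
So q(n) = 3n + 5.
Then q(5) = 20.

20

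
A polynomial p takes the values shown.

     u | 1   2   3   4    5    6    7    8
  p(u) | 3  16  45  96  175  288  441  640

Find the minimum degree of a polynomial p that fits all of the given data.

3

Forward differences of the values at u = 1, 2, 3, 4, 5, 6, 7, 8:
  p  : 3  16  45  96  175  288  441  640
  Δ  : 13  29  51  79  113  153  199
  Δ^2: 16  22  28  34  40  46
  Δ^3: 6  6  6  6  6
  Δ^4: 0  0  0  0
  Δ^5: 0  0  0
  Δ^6: 0  0
  Δ^7: 0
The third differences are constant (6) and nonzero, while all higher differences vanish, so the minimal degree is 3.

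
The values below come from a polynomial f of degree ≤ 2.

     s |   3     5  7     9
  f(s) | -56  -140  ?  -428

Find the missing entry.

On equispaced nodes a degree-2 polynomial has vanishing third forward difference, so
  - f(3) + 3·f(5) - 3·f(7) + f(9) = 0.
Substituting the known values and solving for f(7):
  -3·f(7) = 792
  f(7) = -264.

-264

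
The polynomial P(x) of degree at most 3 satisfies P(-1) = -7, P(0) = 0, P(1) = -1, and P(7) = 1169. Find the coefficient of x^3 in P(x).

Write P(x) = ax^3 + bx^2 + cx + d. Substituting each data point gives a linear system:
  -a + b - c + d = -7
  d = 0
  a + b + c + d = -1
  343a + 49b + 7c + d = 1169
Solving the system yields a = 4, b = -4, c = -1, d = 0.
So P(x) = 4x³ - 4x² - x.
The leading coefficient is 4.

4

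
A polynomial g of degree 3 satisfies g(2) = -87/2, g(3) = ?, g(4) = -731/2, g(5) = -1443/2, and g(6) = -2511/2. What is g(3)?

-303/2

The 4 known points determine the degree-3 polynomial uniquely.
Write g(n) = an^3 + bn^2 + cn + d. Substituting each data point gives a linear system:
  8a + 4b + 2c + d = -87/2
  64a + 16b + 4c + d = -731/2
  125a + 25b + 5c + d = -1443/2
  216a + 36b + 6c + d = -2511/2
Solving the system yields a = -6, b = 1, c = 1, d = -3/2.
So g(n) = -6n^3 + n^2 + n - 3/2.
Then g(3) = -303/2.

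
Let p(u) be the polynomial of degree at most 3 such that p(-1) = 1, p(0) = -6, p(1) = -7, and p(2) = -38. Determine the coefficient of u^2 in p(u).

3

Write p(u) = au^3 + bu^2 + cu + d. Substituting each data point gives a linear system:
  -a + b - c + d = 1
  d = -6
  a + b + c + d = -7
  8a + 4b + 2c + d = -38
Solving the system yields a = -6, b = 3, c = 2, d = -6.
So p(u) = -6u^3 + 3u^2 + 2u - 6.
The coefficient of u^2 is 3.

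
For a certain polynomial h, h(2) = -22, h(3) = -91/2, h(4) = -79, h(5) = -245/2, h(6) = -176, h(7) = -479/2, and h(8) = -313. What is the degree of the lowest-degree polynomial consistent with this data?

2

Forward differences of the values at x = 2, 3, 4, 5, 6, 7, 8:
  h  : -22  -91/2  -79  -245/2  -176  -479/2  -313
  Δ  : -47/2  -67/2  -87/2  -107/2  -127/2  -147/2
  Δ^2: -10  -10  -10  -10  -10
  Δ^3: 0  0  0  0
  Δ^4: 0  0  0
  Δ^5: 0  0
  Δ^6: 0
The second differences are constant (-10) and nonzero, while all higher differences vanish, so the minimal degree is 2.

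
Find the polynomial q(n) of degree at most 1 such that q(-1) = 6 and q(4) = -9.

q(n) = -3n + 3

Using the Lagrange interpolation formula with nodes -1, 4:
  L_0(n) = (n - 4) / -5
  L_1(n) = (n + 1) / 5
Then q(n) = 6·L_0(n) - 9·L_1(n).
Expanding and collecting terms gives q(n) = -3n + 3.
Check: q(-1) = 6. ✓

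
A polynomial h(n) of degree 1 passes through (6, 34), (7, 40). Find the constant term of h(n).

Write h(n) = an + b. Substituting each data point gives a linear system:
  6a + b = 34
  7a + b = 40
Solving the system yields a = 6, b = -2.
So h(n) = 6n - 2.
The constant term is -2.

-2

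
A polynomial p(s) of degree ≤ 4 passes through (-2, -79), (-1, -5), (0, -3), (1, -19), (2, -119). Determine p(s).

p(s) = -5s^4 - s^3 - 4s^2 - 6s - 3

Write p(s) = as^4 + bs^3 + cs^2 + ds + e. Substituting each data point gives a linear system:
  16a - 8b + 4c - 2d + e = -79
  a - b + c - d + e = -5
  e = -3
  a + b + c + d + e = -19
  16a + 8b + 4c + 2d + e = -119
Solving the system yields a = -5, b = -1, c = -4, d = -6, e = -3.
So p(s) = -5s^4 - s^3 - 4s^2 - 6s - 3.
Check: p(-2) = -79. ✓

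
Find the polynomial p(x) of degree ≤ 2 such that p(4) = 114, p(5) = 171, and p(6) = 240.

Using the Lagrange interpolation formula with nodes 4, 5, 6:
  L_0(x) = (x - 5)(x - 6) / 2
  L_1(x) = (x - 4)(x - 6) / -1
  L_2(x) = (x - 4)(x - 5) / 2
Then p(x) = 114·L_0(x) + 171·L_1(x) + 240·L_2(x).
Expanding and collecting terms gives p(x) = 6x^2 + 3x + 6.
Check: p(6) = 240. ✓

p(x) = 6x^2 + 3x + 6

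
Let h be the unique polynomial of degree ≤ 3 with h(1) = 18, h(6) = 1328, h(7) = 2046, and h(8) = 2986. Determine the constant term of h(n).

2

Write h(n) = an^3 + bn^2 + cn + d. Substituting each data point gives a linear system:
  a + b + c + d = 18
  216a + 36b + 6c + d = 1328
  343a + 49b + 7c + d = 2046
  512a + 64b + 8c + d = 2986
Solving the system yields a = 5, b = 6, c = 5, d = 2.
So h(n) = 5n^3 + 6n^2 + 5n + 2.
The constant term is 2.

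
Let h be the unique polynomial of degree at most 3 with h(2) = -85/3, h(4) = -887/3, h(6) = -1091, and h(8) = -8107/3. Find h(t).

Using the Lagrange interpolation formula with nodes 2, 4, 6, 8:
  L_0(t) = (t - 4)(t - 6)(t - 8) / -48
  L_1(t) = (t - 2)(t - 6)(t - 8) / 16
  L_2(t) = (t - 2)(t - 4)(t - 8) / -16
  L_3(t) = (t - 2)(t - 4)(t - 6) / 48
Then h(t) = -85/3·L_0(t) - 887/3·L_1(t) - 1091·L_2(t) - 8107/3·L_3(t).
Expanding and collecting terms gives h(t) = -6t^3 + 6t^2 - (5/3)t - 1.
Check: h(4) = -887/3. ✓

h(t) = -6t^3 + 6t^2 - (5/3)t - 1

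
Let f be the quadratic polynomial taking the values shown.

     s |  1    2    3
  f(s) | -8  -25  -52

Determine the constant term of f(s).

Write f(s) = as^2 + bs + c. Substituting each data point gives a linear system:
  a + b + c = -8
  4a + 2b + c = -25
  9a + 3b + c = -52
Solving the system yields a = -5, b = -2, c = -1.
So f(s) = -5s² - 2s - 1.
The constant term is -1.

-1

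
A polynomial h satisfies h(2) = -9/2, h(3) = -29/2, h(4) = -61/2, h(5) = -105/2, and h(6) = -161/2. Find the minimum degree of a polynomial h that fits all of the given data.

2

Forward differences of the values at n = 2, 3, 4, 5, 6:
  h  : -9/2  -29/2  -61/2  -105/2  -161/2
  Δ  : -10  -16  -22  -28
  Δ^2: -6  -6  -6
  Δ^3: 0  0
  Δ^4: 0
The second differences are constant (-6) and nonzero, while all higher differences vanish, so the minimal degree is 2.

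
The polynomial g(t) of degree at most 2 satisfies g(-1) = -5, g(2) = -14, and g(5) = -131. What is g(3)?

-41

Using the Lagrange interpolation formula with nodes -1, 2, 5:
  L_0(t) = (t - 2)(t - 5) / 18
  L_1(t) = (t + 1)(t - 5) / -9
  L_2(t) = (t + 1)(t - 2) / 18
Then g(t) = -5·L_0(t) - 14·L_1(t) - 131·L_2(t).
Expanding and collecting terms gives g(t) = -6t^2 + 3t + 4.
Evaluating at t = 3: g(3) = -41.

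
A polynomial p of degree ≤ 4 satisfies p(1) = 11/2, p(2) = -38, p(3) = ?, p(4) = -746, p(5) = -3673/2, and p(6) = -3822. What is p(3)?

The 5 known points determine the degree-4 polynomial uniquely.
Write p(t) = at^4 + bt^3 + ct^2 + dt + e. Substituting each data point gives a linear system:
  a + b + c + d + e = 11/2
  16a + 8b + 4c + 2d + e = -38
  256a + 64b + 16c + 4d + e = -746
  625a + 125b + 25c + 5d + e = -3673/2
  1296a + 216b + 36c + 6d + e = -3822
Solving the system yields a = -3, b = 1/2, c = -2, d = 4, e = 6.
So p(t) = -3t^4 + (1/2)t^3 - 2t^2 + 4t + 6.
Then p(3) = -459/2.

-459/2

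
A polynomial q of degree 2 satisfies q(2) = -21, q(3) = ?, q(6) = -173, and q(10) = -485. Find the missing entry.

The 3 known points determine the degree-2 polynomial uniquely.
Write q(x) = ax^2 + bx + c. Substituting each data point gives a linear system:
  4a + 2b + c = -21
  36a + 6b + c = -173
  100a + 10b + c = -485
Solving the system yields a = -5, b = 2, c = -5.
So q(x) = -5x² + 2x - 5.
Then q(3) = -44.

-44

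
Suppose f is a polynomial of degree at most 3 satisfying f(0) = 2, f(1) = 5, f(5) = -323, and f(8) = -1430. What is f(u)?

Write f(u) = au^3 + bu^2 + cu + d. Substituting each data point gives a linear system:
  d = 2
  a + b + c + d = 5
  125a + 25b + 5c + d = -323
  512a + 64b + 8c + d = -1430
Solving the system yields a = -3, b = 1, c = 5, d = 2.
So f(u) = -3u^3 + u^2 + 5u + 2.
Check: f(8) = -1430. ✓

f(u) = -3u^3 + u^2 + 5u + 2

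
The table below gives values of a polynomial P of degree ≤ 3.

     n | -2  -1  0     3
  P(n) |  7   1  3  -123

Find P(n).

P(n) = -3n^3 - 5n^2 + 3

Write P(n) = an^3 + bn^2 + cn + d. Substituting each data point gives a linear system:
  -8a + 4b - 2c + d = 7
  -a + b - c + d = 1
  d = 3
  27a + 9b + 3c + d = -123
Solving the system yields a = -3, b = -5, c = 0, d = 3.
So P(n) = -3n³ - 5n² + 3.
Check: P(-1) = 1. ✓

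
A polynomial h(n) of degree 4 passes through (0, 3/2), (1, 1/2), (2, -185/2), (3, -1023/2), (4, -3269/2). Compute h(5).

Forward differences of the values at n = 0, 1, 2, 3, 4:
  h  : 3/2  1/2  -185/2  -1023/2  -3269/2
  Δ  : -1  -93  -419  -1123
  Δ^2: -92  -326  -704
  Δ^3: -234  -378
  Δ^4: -144
The fourth differences are constant, confirming degree 4.
Interpolating (Newton forward form) and evaluating at n = 5 gives h(5) = -7967/2.

-7967/2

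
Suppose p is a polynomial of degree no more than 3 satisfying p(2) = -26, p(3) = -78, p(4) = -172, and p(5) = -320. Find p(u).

p(u) = -2u^3 - 3u^2 + u

Write p(u) = au^3 + bu^2 + cu + d. Substituting each data point gives a linear system:
  8a + 4b + 2c + d = -26
  27a + 9b + 3c + d = -78
  64a + 16b + 4c + d = -172
  125a + 25b + 5c + d = -320
Solving the system yields a = -2, b = -3, c = 1, d = 0.
So p(u) = -2u³ - 3u² + u.
Check: p(5) = -320. ✓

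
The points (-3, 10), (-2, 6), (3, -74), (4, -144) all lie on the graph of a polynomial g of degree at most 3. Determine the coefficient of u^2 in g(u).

Write g(u) = au^3 + bu^2 + cu + d. Substituting each data point gives a linear system:
  -27a + 9b - 3c + d = 10
  -8a + 4b - 2c + d = 6
  27a + 9b + 3c + d = -74
  64a + 16b + 4c + d = -144
Solving the system yields a = -1, b = -4, c = -5, d = 4.
So g(u) = -u^3 - 4u^2 - 5u + 4.
The coefficient of u^2 is -4.

-4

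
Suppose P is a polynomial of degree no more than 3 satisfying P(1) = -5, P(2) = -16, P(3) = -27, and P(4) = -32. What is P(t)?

P(t) = t^3 - 6t^2

Using the Lagrange interpolation formula with nodes 1, 2, 3, 4:
  L_0(t) = (t - 2)(t - 3)(t - 4) / -6
  L_1(t) = (t - 1)(t - 3)(t - 4) / 2
  L_2(t) = (t - 1)(t - 2)(t - 4) / -2
  L_3(t) = (t - 1)(t - 2)(t - 3) / 6
Then P(t) = -5·L_0(t) - 16·L_1(t) - 27·L_2(t) - 32·L_3(t).
Expanding and collecting terms gives P(t) = t³ - 6t².
Check: P(4) = -32. ✓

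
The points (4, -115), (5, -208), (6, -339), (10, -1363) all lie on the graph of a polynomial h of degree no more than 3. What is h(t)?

Write h(t) = at^3 + bt^2 + ct + d. Substituting each data point gives a linear system:
  64a + 16b + 4c + d = -115
  125a + 25b + 5c + d = -208
  216a + 36b + 6c + d = -339
  1000a + 100b + 10c + d = -1363
Solving the system yields a = -1, b = -4, c = 4, d = -3.
So h(t) = -t^3 - 4t^2 + 4t - 3.
Check: h(6) = -339. ✓

h(t) = -t^3 - 4t^2 + 4t - 3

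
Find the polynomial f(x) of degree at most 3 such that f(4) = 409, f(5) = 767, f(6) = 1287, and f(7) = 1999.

Write f(x) = ax^3 + bx^2 + cx + d. Substituting each data point gives a linear system:
  64a + 16b + 4c + d = 409
  125a + 25b + 5c + d = 767
  216a + 36b + 6c + d = 1287
  343a + 49b + 7c + d = 1999
Solving the system yields a = 5, b = 6, c = -1, d = -3.
So f(x) = 5x^3 + 6x^2 - x - 3.
Check: f(5) = 767. ✓

f(x) = 5x^3 + 6x^2 - x - 3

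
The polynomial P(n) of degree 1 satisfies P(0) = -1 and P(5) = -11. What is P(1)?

Write P(n) = an + b. Substituting each data point gives a linear system:
  b = -1
  5a + b = -11
Solving the system yields a = -2, b = -1.
So P(n) = -2n - 1.
Then P(1) = -3.

-3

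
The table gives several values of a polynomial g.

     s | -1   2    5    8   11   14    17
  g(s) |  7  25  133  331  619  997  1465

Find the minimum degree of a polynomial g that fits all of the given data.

Forward differences of the values at s = -1, 2, 5, 8, 11, 14, 17:
  g  : 7  25  133  331  619  997  1465
  Δ  : 18  108  198  288  378  468
  Δ^2: 90  90  90  90  90
  Δ^3: 0  0  0  0
  Δ^4: 0  0  0
  Δ^5: 0  0
  Δ^6: 0
The second differences are constant (90) and nonzero, while all higher differences vanish, so the minimal degree is 2.

2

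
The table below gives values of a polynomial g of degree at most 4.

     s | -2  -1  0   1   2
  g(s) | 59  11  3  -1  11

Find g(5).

Using the Lagrange interpolation formula with nodes -2, -1, 0, 1, 2:
  L_0(s) = (s + 1)s(s - 1)(s - 2) / 24
  L_1(s) = (s + 2)s(s - 1)(s - 2) / -6
  L_2(s) = (s + 2)(s + 1)(s - 1)(s - 2) / 4
  L_3(s) = (s + 2)(s + 1)s(s - 2) / -6
  L_4(s) = (s + 2)(s + 1)s(s - 1) / 24
Then g(s) = 59·L_0(s) + 11·L_1(s) + 3·L_2(s) - 1·L_3(s) + 11·L_4(s).
Expanding and collecting terms gives g(s) = 2s^4 - 2s^3 - 4s + 3.
Evaluating at s = 5: g(5) = 983.

983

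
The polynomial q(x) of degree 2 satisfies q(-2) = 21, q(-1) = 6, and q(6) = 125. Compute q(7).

Write q(x) = ax^2 + bx + c. Substituting each data point gives a linear system:
  4a - 2b + c = 21
  a - b + c = 6
  36a + 6b + c = 125
Solving the system yields a = 4, b = -3, c = -1.
So q(x) = 4x^2 - 3x - 1.
Then q(7) = 174.

174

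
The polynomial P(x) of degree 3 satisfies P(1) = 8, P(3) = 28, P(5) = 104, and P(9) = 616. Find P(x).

P(x) = x^3 - 2x^2 + 5x + 4

Using the Lagrange interpolation formula with nodes 1, 3, 5, 9:
  L_0(x) = (x - 3)(x - 5)(x - 9) / -64
  L_1(x) = (x - 1)(x - 5)(x - 9) / 24
  L_2(x) = (x - 1)(x - 3)(x - 9) / -32
  L_3(x) = (x - 1)(x - 3)(x - 5) / 192
Then P(x) = 8·L_0(x) + 28·L_1(x) + 104·L_2(x) + 616·L_3(x).
Expanding and collecting terms gives P(x) = x³ - 2x² + 5x + 4.
Check: P(1) = 8. ✓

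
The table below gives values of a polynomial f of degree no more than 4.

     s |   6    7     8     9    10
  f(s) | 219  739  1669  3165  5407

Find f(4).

-95

Using the Lagrange interpolation formula with nodes 6, 7, 8, 9, 10:
  L_0(s) = (s - 7)(s - 8)(s - 9)(s - 10) / 24
  L_1(s) = (s - 6)(s - 8)(s - 9)(s - 10) / -6
  L_2(s) = (s - 6)(s - 7)(s - 9)(s - 10) / 4
  L_3(s) = (s - 6)(s - 7)(s - 8)(s - 10) / -6
  L_4(s) = (s - 6)(s - 7)(s - 8)(s - 9) / 24
Then f(s) = 219·L_0(s) + 739·L_1(s) + 1669·L_2(s) + 3165·L_3(s) + 5407·L_4(s).
Expanding and collecting terms gives f(s) = s^4 - 4s^3 - 6s^2 + s - 3.
Evaluating at s = 4: f(4) = -95.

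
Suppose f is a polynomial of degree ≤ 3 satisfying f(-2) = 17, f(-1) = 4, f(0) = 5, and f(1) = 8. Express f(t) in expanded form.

Write f(t) = at^3 + bt^2 + ct + d. Substituting each data point gives a linear system:
  -8a + 4b - 2c + d = 17
  -a + b - c + d = 4
  d = 5
  a + b + c + d = 8
Solving the system yields a = -2, b = 1, c = 4, d = 5.
So f(t) = -2t^3 + t^2 + 4t + 5.
Check: f(1) = 8. ✓

f(t) = -2t^3 + t^2 + 4t + 5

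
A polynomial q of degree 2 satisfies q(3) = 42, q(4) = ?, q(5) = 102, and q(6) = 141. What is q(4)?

On equispaced nodes a degree-2 polynomial has vanishing third forward difference, so
  - q(3) + 3·q(4) - 3·q(5) + q(6) = 0.
Substituting the known values and solving for q(4):
  3·q(4) = 207
  q(4) = 69.

69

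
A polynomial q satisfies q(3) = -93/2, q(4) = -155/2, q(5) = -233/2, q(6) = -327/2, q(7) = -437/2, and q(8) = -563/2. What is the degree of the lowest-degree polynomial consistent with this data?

Forward differences of the values at u = 3, 4, 5, 6, 7, 8:
  q  : -93/2  -155/2  -233/2  -327/2  -437/2  -563/2
  Δ  : -31  -39  -47  -55  -63
  Δ^2: -8  -8  -8  -8
  Δ^3: 0  0  0
  Δ^4: 0  0
  Δ^5: 0
The second differences are constant (-8) and nonzero, while all higher differences vanish, so the minimal degree is 2.

2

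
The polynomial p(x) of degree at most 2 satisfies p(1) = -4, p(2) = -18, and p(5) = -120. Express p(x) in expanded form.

Using the Lagrange interpolation formula with nodes 1, 2, 5:
  L_0(x) = (x - 2)(x - 5) / 4
  L_1(x) = (x - 1)(x - 5) / -3
  L_2(x) = (x - 1)(x - 2) / 12
Then p(x) = -4·L_0(x) - 18·L_1(x) - 120·L_2(x).
Expanding and collecting terms gives p(x) = -5x^2 + x.
Check: p(2) = -18. ✓

p(x) = -5x^2 + x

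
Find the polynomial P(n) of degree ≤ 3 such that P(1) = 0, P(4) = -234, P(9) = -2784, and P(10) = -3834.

P(n) = -4n^3 + 2n^2 - 4n + 6

Write P(n) = an^3 + bn^2 + cn + d. Substituting each data point gives a linear system:
  a + b + c + d = 0
  64a + 16b + 4c + d = -234
  729a + 81b + 9c + d = -2784
  1000a + 100b + 10c + d = -3834
Solving the system yields a = -4, b = 2, c = -4, d = 6.
So P(n) = -4n³ + 2n² - 4n + 6.
Check: P(9) = -2784. ✓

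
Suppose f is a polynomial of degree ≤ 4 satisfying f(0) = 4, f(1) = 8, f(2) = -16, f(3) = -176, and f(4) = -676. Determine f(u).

Write f(u) = au^4 + bu^3 + cu^2 + du + e. Substituting each data point gives a linear system:
  e = 4
  a + b + c + d + e = 8
  16a + 8b + 4c + 2d + e = -16
  81a + 27b + 9c + 3d + e = -176
  256a + 64b + 16c + 4d + e = -676
Solving the system yields a = -4, b = 6, c = -4, d = 6, e = 4.
So f(u) = -4u^4 + 6u^3 - 4u^2 + 6u + 4.
Check: f(3) = -176. ✓

f(u) = -4u^4 + 6u^3 - 4u^2 + 6u + 4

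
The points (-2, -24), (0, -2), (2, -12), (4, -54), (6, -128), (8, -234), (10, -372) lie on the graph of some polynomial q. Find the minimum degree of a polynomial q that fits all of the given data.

Forward differences of the values at t = -2, 0, 2, 4, 6, 8, 10:
  q  : -24  -2  -12  -54  -128  -234  -372
  Δ  : 22  -10  -42  -74  -106  -138
  Δ^2: -32  -32  -32  -32  -32
  Δ^3: 0  0  0  0
  Δ^4: 0  0  0
  Δ^5: 0  0
  Δ^6: 0
The second differences are constant (-32) and nonzero, while all higher differences vanish, so the minimal degree is 2.

2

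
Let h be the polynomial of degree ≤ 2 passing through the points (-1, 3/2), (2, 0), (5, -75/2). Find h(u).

h(u) = -2u^2 + (3/2)u + 5

Using the Lagrange interpolation formula with nodes -1, 2, 5:
  L_0(u) = (u - 2)(u - 5) / 18
  L_1(u) = (u + 1)(u - 5) / -9
  L_2(u) = (u + 1)(u - 2) / 18
Then h(u) = 3/2·L_0(u) + 0·L_1(u) - 75/2·L_2(u).
Expanding and collecting terms gives h(u) = -2u^2 + (3/2)u + 5.
Check: h(-1) = 3/2. ✓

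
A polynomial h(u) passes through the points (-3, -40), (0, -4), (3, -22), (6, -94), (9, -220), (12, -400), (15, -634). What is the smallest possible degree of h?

Forward differences of the values at u = -3, 0, 3, 6, 9, 12, 15:
  h  : -40  -4  -22  -94  -220  -400  -634
  Δ  : 36  -18  -72  -126  -180  -234
  Δ^2: -54  -54  -54  -54  -54
  Δ^3: 0  0  0  0
  Δ^4: 0  0  0
  Δ^5: 0  0
  Δ^6: 0
The second differences are constant (-54) and nonzero, while all higher differences vanish, so the minimal degree is 2.

2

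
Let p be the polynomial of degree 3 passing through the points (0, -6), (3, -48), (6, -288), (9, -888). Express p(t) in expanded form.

p(t) = -t^3 - 2t^2 + t - 6

Write p(t) = at^3 + bt^2 + ct + d. Substituting each data point gives a linear system:
  d = -6
  27a + 9b + 3c + d = -48
  216a + 36b + 6c + d = -288
  729a + 81b + 9c + d = -888
Solving the system yields a = -1, b = -2, c = 1, d = -6.
So p(t) = -t^3 - 2t^2 + t - 6.
Check: p(3) = -48. ✓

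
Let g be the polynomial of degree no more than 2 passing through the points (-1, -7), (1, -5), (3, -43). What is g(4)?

Forward differences of the values at n = -1, 1, 3:
  g  : -7  -5  -43
  Δ  : 2  -38
  Δ^2: -40
The second differences are constant, confirming degree 2.
Interpolating (Newton forward form) and evaluating at n = 4 gives g(4) = -77.

-77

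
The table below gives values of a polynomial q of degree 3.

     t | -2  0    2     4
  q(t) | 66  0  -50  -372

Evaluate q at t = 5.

Forward differences of the values at t = -2, 0, 2, 4:
  q  : 66  0  -50  -372
  Δ  : -66  -50  -322
  Δ^2: 16  -272
  Δ^3: -288
The third differences are constant, confirming degree 3.
Interpolating (Newton forward form) and evaluating at t = 5 gives q(5) = -725.

-725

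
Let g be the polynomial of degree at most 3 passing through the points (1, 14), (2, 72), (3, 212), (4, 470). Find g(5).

Using the Lagrange interpolation formula with nodes 1, 2, 3, 4:
  L_0(n) = (n - 2)(n - 3)(n - 4) / -6
  L_1(n) = (n - 1)(n - 3)(n - 4) / 2
  L_2(n) = (n - 1)(n - 2)(n - 4) / -2
  L_3(n) = (n - 1)(n - 2)(n - 3) / 6
Then g(n) = 14·L_0(n) + 72·L_1(n) + 212·L_2(n) + 470·L_3(n).
Expanding and collecting terms gives g(n) = 6n^3 + 5n^2 + n + 2.
Evaluating at n = 5: g(5) = 882.

882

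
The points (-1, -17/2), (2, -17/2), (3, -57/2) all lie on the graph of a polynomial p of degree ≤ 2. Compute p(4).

Using the Lagrange interpolation formula with nodes -1, 2, 3:
  L_0(n) = (n - 2)(n - 3) / 12
  L_1(n) = (n + 1)(n - 3) / -3
  L_2(n) = (n + 1)(n - 2) / 4
Then p(n) = -17/2·L_0(n) - 17/2·L_1(n) - 57/2·L_2(n).
Expanding and collecting terms gives p(n) = -5n^2 + 5n + 3/2.
Evaluating at n = 4: p(4) = -117/2.

-117/2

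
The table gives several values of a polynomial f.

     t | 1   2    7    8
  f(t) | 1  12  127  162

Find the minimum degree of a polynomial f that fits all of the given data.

Divided differences on the nodes 1, 2, 7, 8:
  order 0: 1  12  127  162
  order 1: 11  23  35
  order 2: 2  2
  order 3: 0
The order-2 divided differences are all 2 (nonzero) and every higher order vanishes, so the data lies on a polynomial of degree exactly 2.

2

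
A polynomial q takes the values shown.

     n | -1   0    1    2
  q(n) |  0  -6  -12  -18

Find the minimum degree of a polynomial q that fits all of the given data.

1

Forward differences of the values at n = -1, 0, 1, 2:
  q  : 0  -6  -12  -18
  Δ  : -6  -6  -6
  Δ^2: 0  0
  Δ^3: 0
The first differences are constant (-6) and nonzero, while all higher differences vanish, so the minimal degree is 1.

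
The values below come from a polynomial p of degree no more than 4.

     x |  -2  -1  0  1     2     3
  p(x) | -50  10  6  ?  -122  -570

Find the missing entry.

The 5 known points determine the degree-4 polynomial uniquely.
Write p(x) = ax^4 + bx^3 + cx^2 + dx + e. Substituting each data point gives a linear system:
  16a - 8b + 4c - 2d + e = -50
  a - b + c - d + e = 10
  e = 6
  16a + 8b + 4c + 2d + e = -122
  81a + 27b + 9c + 3d + e = -570
Solving the system yields a = -6, b = -3, c = 1, d = -6, e = 6.
So p(x) = -6x⁴ - 3x³ + x² - 6x + 6.
Then p(1) = -8.

-8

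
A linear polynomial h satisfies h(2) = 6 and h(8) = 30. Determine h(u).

h(u) = 4u - 2

Write h(u) = au + b. Substituting each data point gives a linear system:
  2a + b = 6
  8a + b = 30
Solving the system yields a = 4, b = -2.
So h(u) = 4u - 2.
Check: h(2) = 6. ✓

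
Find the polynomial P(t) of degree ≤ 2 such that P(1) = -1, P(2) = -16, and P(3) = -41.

Write P(t) = at^2 + bt + c. Substituting each data point gives a linear system:
  a + b + c = -1
  4a + 2b + c = -16
  9a + 3b + c = -41
Solving the system yields a = -5, b = 0, c = 4.
So P(t) = -5t^2 + 4.
Check: P(2) = -16. ✓

P(t) = -5t^2 + 4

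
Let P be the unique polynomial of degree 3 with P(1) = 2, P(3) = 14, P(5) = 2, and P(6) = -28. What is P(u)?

P(u) = -u^3 + 6u^2 - 5u + 2

Using the Lagrange interpolation formula with nodes 1, 3, 5, 6:
  L_0(u) = (u - 3)(u - 5)(u - 6) / -40
  L_1(u) = (u - 1)(u - 5)(u - 6) / 12
  L_2(u) = (u - 1)(u - 3)(u - 6) / -8
  L_3(u) = (u - 1)(u - 3)(u - 5) / 15
Then P(u) = 2·L_0(u) + 14·L_1(u) + 2·L_2(u) - 28·L_3(u).
Expanding and collecting terms gives P(u) = -u³ + 6u² - 5u + 2.
Check: P(1) = 2. ✓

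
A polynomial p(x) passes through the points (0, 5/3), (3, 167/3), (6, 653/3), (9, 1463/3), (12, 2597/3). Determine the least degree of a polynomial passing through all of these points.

2

Forward differences of the values at x = 0, 3, 6, 9, 12:
  p  : 5/3  167/3  653/3  1463/3  2597/3
  Δ  : 54  162  270  378
  Δ^2: 108  108  108
  Δ^3: 0  0
  Δ^4: 0
The second differences are constant (108) and nonzero, while all higher differences vanish, so the minimal degree is 2.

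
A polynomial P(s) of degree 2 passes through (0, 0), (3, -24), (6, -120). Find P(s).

Write P(s) = as^2 + bs + c. Substituting each data point gives a linear system:
  c = 0
  9a + 3b + c = -24
  36a + 6b + c = -120
Solving the system yields a = -4, b = 4, c = 0.
So P(s) = -4s^2 + 4s.
Check: P(0) = 0. ✓

P(s) = -4s^2 + 4s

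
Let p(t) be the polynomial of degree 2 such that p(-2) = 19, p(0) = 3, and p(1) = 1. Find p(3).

Using the Lagrange interpolation formula with nodes -2, 0, 1:
  L_0(t) = t(t - 1) / 6
  L_1(t) = (t + 2)(t - 1) / -2
  L_2(t) = (t + 2)t / 3
Then p(t) = 19·L_0(t) + 3·L_1(t) + 1·L_2(t).
Expanding and collecting terms gives p(t) = 2t^2 - 4t + 3.
Evaluating at t = 3: p(3) = 9.

9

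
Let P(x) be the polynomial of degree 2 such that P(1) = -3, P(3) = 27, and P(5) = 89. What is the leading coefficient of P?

4

Write P(x) = ax^2 + bx + c. Substituting each data point gives a linear system:
  a + b + c = -3
  9a + 3b + c = 27
  25a + 5b + c = 89
Solving the system yields a = 4, b = -1, c = -6.
So P(x) = 4x^2 - x - 6.
The leading coefficient is 4.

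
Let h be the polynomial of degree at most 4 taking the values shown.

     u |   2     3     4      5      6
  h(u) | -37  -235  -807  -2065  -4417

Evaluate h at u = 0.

Write h(u) = au^4 + bu^3 + cu^2 + du + e. Substituting each data point gives a linear system:
  16a + 8b + 4c + 2d + e = -37
  81a + 27b + 9c + 3d + e = -235
  256a + 64b + 16c + 4d + e = -807
  625a + 125b + 25c + 5d + e = -2065
  1296a + 216b + 36c + 6d + e = -4417
Solving the system yields a = -4, b = 4, c = -3, d = 1, e = 5.
So h(u) = -4u⁴ + 4u³ - 3u² + u + 5.
Then h(0) = 5.

5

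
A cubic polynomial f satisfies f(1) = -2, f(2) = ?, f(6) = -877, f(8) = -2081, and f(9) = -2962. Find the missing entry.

-29

The 4 known points determine the degree-3 polynomial uniquely.
Write f(t) = at^3 + bt^2 + ct + d. Substituting each data point gives a linear system:
  a + b + c + d = -2
  216a + 36b + 6c + d = -877
  512a + 64b + 8c + d = -2081
  729a + 81b + 9c + d = -2962
Solving the system yields a = -4, b = -1, c = 4, d = -1.
So f(t) = -4t³ - t² + 4t - 1.
Then f(2) = -29.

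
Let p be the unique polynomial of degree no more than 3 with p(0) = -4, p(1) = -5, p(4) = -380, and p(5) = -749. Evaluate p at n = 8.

Using the Lagrange interpolation formula with nodes 0, 1, 4, 5:
  L_0(n) = (n - 1)(n - 4)(n - 5) / -20
  L_1(n) = n(n - 4)(n - 5) / 12
  L_2(n) = n(n - 1)(n - 5) / -12
  L_3(n) = n(n - 1)(n - 4) / 20
Then p(n) = -4·L_0(n) - 5·L_1(n) - 380·L_2(n) - 749·L_3(n).
Expanding and collecting terms gives p(n) = -6n^3 - n^2 + 6n - 4.
Evaluating at n = 8: p(8) = -3092.

-3092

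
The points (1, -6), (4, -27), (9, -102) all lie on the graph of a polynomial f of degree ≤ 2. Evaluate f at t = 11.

Write f(t) = at^2 + bt + c. Substituting each data point gives a linear system:
  a + b + c = -6
  16a + 4b + c = -27
  81a + 9b + c = -102
Solving the system yields a = -1, b = -2, c = -3.
So f(t) = -t^2 - 2t - 3.
Then f(11) = -146.

-146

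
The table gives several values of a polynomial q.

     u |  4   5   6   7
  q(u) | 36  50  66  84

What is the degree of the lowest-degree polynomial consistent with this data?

2

Forward differences of the values at u = 4, 5, 6, 7:
  q  : 36  50  66  84
  Δ  : 14  16  18
  Δ^2: 2  2
  Δ^3: 0
The second differences are constant (2) and nonzero, while all higher differences vanish, so the minimal degree is 2.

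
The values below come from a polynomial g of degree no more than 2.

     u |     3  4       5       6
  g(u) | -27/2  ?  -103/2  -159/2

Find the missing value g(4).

-59/2

On equispaced nodes a degree-2 polynomial has vanishing third forward difference, so
  - g(3) + 3·g(4) - 3·g(5) + g(6) = 0.
Substituting the known values and solving for g(4):
  3·g(4) = -177/2
  g(4) = -59/2.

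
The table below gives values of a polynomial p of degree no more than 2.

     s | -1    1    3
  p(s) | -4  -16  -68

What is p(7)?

Using the Lagrange interpolation formula with nodes -1, 1, 3:
  L_0(s) = (s - 1)(s - 3) / 8
  L_1(s) = (s + 1)(s - 3) / -4
  L_2(s) = (s + 1)(s - 1) / 8
Then p(s) = -4·L_0(s) - 16·L_1(s) - 68·L_2(s).
Expanding and collecting terms gives p(s) = -5s² - 6s - 5.
Evaluating at s = 7: p(7) = -292.

-292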